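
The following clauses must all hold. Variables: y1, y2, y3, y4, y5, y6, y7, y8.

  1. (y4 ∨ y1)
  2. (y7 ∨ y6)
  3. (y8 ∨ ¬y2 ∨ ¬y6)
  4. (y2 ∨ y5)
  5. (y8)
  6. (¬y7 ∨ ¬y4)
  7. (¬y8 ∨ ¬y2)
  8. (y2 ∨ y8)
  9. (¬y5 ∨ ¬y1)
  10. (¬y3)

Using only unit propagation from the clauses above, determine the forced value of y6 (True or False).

(y8) stands alone — y8 = True.
From (¬y2 ∨ ¬y8) and y8 = True: y2 = False.
(y5 ∨ y2) with y2 = False leaves only y5, so y5 = True.
(¬y5 ∨ ¬y1): since y5 = True, the clause reduces to (¬y1). y1 = False.
From (y4 ∨ y1) and y1 = False: y4 = True.
(¬y7 ∨ ¬y4): since y4 = True, the clause reduces to (¬y7). y7 = False.
(y7 ∨ y6): since y7 = False, the clause reduces to (y6). y6 = True.

True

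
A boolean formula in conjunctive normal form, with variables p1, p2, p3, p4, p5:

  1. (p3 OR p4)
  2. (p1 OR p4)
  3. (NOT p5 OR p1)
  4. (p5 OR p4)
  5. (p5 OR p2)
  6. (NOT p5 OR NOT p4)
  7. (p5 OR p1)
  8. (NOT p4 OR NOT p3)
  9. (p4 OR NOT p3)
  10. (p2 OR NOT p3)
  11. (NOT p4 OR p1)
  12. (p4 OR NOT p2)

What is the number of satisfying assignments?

The models are:
  p1=1 p2=1 p3=0 p4=1 p5=0
That's 1 in total.

1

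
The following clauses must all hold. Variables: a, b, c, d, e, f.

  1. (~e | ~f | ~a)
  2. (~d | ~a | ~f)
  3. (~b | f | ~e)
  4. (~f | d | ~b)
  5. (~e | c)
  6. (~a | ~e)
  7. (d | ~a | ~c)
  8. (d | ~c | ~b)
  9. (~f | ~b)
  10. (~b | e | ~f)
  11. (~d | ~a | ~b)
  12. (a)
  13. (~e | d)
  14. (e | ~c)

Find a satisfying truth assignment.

(a) is a unit clause, so a = True.
(~e) is a unit clause, so e = False.
The clause (~c) is unit: c must be False.
b occurs only negated in the remaining clauses — set b = False.
Pure literal: f appears only negated; assign f = False.
d is now unconstrained; take d = True.
Check each clause:
  1. (~e | ~a | ~f) — ~f is true.
  2. (~f | ~d | ~a) — ~f is true.
  3. (~b | f | ~e) — ~e is true.
  4. (~b | ~f | d) — ~f is true.
  5. (~e | c) — ~e is true.
  6. (~e | ~a) — ~e is true.
  7. (d | ~c | ~a) — d is true.
  8. (~c | d | ~b) — d is true.
  9. (~f | ~b) — ~f is true.
  10. (~f | e | ~b) — ~f is true.
  11. (~a | ~b | ~d) — ~b is true.
  12. (a) — a is true.
  13. (~e | d) — ~e is true.
  14. (~c | e) — ~c is true.

a=1, b=0, c=0, d=1, e=0, f=0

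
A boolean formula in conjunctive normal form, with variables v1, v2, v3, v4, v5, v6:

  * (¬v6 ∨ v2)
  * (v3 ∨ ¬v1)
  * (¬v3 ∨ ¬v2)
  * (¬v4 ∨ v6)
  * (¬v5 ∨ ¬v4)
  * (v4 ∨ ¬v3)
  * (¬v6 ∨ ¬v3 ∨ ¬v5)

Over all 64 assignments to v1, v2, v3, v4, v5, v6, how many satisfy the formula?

7

The models are:
  v1=F v2=F v3=F v4=F v5=F v6=F
  v1=F v2=F v3=F v4=F v5=T v6=F
  v1=F v2=T v3=F v4=F v5=F v6=F
  v1=F v2=T v3=F v4=F v5=F v6=T
  v1=F v2=T v3=F v4=F v5=T v6=F
  v1=F v2=T v3=F v4=F v5=T v6=T
  v1=F v2=T v3=F v4=T v5=F v6=T
That's 7 in total.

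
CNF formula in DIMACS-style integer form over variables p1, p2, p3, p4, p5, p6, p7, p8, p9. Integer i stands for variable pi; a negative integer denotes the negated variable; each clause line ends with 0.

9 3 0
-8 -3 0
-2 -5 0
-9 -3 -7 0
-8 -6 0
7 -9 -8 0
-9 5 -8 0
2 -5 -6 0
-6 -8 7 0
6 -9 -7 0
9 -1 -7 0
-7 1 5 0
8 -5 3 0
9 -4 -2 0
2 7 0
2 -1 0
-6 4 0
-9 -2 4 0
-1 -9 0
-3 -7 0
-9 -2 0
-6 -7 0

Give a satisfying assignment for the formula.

Try p1 = True.
  then p2 is forced to True.
  then p5 is forced to False.
  then p9 is forced to False.
  then p3 is forced to True.
  then p8 is forced to False.
  then p7 is forced to False.
  then p4 is forced to False.
  then p6 is forced to False.
Every clause has at least one true literal under this assignment.
Check each clause:
  1. (p3 \/ p9) — p3 is true.
  2. (~p8 \/ ~p3) — ~p8 is true.
  3. (~p5 \/ ~p2) — ~p5 is true.
  4. (~p7 \/ ~p9 \/ ~p3) — ~p7 is true.
  5. (~p8 \/ ~p6) — ~p8 is true.
  6. (~p9 \/ p7 \/ ~p8) — ~p8 is true.
  7. (~p8 \/ ~p9 \/ p5) — ~p8 is true.
  8. (~p6 \/ p2 \/ ~p5) — p2 is true.
  9. (~p6 \/ p7 \/ ~p8) — ~p8 is true.
  10. (p6 \/ ~p7 \/ ~p9) — ~p7 is true.
  11. (~p7 \/ ~p1 \/ p9) — ~p7 is true.
  12. (p5 \/ p1 \/ ~p7) — p1 is true.
  13. (p3 \/ p8 \/ ~p5) — p3 is true.
  14. (p9 \/ ~p2 \/ ~p4) — ~p4 is true.
  15. (p7 \/ p2) — p2 is true.
  16. (~p1 \/ p2) — p2 is true.
  17. (p4 \/ ~p6) — ~p6 is true.
  18. (~p2 \/ ~p9 \/ p4) — ~p9 is true.
  19. (~p9 \/ ~p1) — ~p9 is true.
  20. (~p7 \/ ~p3) — ~p7 is true.
  21. (~p9 \/ ~p2) — ~p9 is true.
  22. (~p7 \/ ~p6) — ~p7 is true.

p1=T, p2=T, p3=T, p4=F, p5=F, p6=F, p7=F, p8=F, p9=F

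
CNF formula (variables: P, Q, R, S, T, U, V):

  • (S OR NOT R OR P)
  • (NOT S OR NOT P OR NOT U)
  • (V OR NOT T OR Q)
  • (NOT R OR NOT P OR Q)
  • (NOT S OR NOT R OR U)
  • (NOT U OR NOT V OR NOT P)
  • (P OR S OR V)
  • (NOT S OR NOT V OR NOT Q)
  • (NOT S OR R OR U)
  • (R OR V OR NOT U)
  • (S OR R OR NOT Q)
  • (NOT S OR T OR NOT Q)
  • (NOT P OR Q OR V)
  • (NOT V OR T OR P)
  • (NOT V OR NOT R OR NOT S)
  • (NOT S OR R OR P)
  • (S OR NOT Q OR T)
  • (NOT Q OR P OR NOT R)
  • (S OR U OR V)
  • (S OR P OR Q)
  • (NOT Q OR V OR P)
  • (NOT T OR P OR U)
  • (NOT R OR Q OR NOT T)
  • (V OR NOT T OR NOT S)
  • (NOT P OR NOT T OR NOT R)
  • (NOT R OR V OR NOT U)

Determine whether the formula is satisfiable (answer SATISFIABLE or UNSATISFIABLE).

SATISFIABLE

Set P = True and propagate.
Branch on Q: take Q = False.
  then R is forced to False.
  then V is forced to True.
  then U is forced to False.
  then S is forced to False.
T is now unconstrained; take T = True.
So P=True, Q=False, R=False, S=False, T=True, U=False, V=True is a satisfying assignment.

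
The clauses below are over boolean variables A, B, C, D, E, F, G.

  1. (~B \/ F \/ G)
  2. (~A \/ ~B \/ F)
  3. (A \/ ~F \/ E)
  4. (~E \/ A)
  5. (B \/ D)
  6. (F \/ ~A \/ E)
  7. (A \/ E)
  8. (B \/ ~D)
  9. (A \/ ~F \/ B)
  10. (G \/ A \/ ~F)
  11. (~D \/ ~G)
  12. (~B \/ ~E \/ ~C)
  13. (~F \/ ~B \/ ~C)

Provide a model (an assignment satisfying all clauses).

Pure literal: C appears only negated; assign C = False.
Set A = True and propagate.
For the remaining variables, B = True, D = False, E = True, F = True, G = True works.
Every clause has at least one true literal under this assignment.
Check each clause:
  1. (~B \/ F \/ G) — G is true.
  2. (F \/ ~A \/ ~B) — F is true.
  3. (E \/ ~F \/ A) — A is true.
  4. (~E \/ A) — A is true.
  5. (B \/ D) — B is true.
  6. (~A \/ F \/ E) — E is true.
  7. (A \/ E) — A is true.
  8. (~D \/ B) — B is true.
  9. (B \/ A \/ ~F) — A is true.
  10. (G \/ A \/ ~F) — A is true.
  11. (~D \/ ~G) — ~D is true.
  12. (~E \/ ~B \/ ~C) — ~C is true.
  13. (~F \/ ~B \/ ~C) — ~C is true.

A = T, B = T, C = F, D = F, E = T, F = T, G = T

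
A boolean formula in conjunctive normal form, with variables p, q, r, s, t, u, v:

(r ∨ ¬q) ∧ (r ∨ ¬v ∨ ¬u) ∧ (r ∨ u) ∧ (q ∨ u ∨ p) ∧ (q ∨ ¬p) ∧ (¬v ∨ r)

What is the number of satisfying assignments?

44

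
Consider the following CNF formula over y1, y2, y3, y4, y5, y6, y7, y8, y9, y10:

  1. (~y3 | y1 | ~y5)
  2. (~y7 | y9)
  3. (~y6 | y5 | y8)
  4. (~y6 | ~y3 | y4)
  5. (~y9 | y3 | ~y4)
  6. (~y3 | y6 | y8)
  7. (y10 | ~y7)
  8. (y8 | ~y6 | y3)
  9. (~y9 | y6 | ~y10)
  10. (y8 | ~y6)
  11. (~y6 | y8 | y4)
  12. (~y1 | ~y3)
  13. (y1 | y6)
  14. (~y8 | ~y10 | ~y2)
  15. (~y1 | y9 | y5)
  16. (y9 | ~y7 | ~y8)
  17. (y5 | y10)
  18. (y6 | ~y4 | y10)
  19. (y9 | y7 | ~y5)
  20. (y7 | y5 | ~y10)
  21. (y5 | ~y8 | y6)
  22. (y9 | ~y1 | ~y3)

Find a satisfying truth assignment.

y1 = 0  y2 = 0  y3 = 0  y4 = 0  y5 = 1  y6 = 1  y7 = 0  y8 = 1  y9 = 1  y10 = 0

Check each clause:
  1. (~y3 | ~y5 | y1) — ~y3 is true.
  2. (y9 | ~y7) — y9 is true.
  3. (~y6 | y8 | y5) — y8 is true.
  4. (~y6 | ~y3 | y4) — ~y3 is true.
  5. (~y4 | ~y9 | y3) — ~y4 is true.
  6. (~y3 | y8 | y6) — y8 is true.
  7. (~y7 | y10) — ~y7 is true.
  8. (y8 | ~y6 | y3) — y8 is true.
  9. (~y9 | y6 | ~y10) — y6 is true.
  10. (~y6 | y8) — y8 is true.
  11. (y4 | y8 | ~y6) — y8 is true.
  12. (~y3 | ~y1) — ~y3 is true.
  13. (y1 | y6) — y6 is true.
  14. (~y10 | ~y2 | ~y8) — ~y2 is true.
  15. (~y1 | y5 | y9) — y9 is true.
  16. (~y7 | ~y8 | y9) — y9 is true.
  17. (y10 | y5) — y5 is true.
  18. (y6 | y10 | ~y4) — ~y4 is true.
  19. (y7 | y9 | ~y5) — y9 is true.
  20. (y7 | ~y10 | y5) — y5 is true.
  21. (~y8 | y6 | y5) — y5 is true.
  22. (y9 | ~y3 | ~y1) — y9 is true.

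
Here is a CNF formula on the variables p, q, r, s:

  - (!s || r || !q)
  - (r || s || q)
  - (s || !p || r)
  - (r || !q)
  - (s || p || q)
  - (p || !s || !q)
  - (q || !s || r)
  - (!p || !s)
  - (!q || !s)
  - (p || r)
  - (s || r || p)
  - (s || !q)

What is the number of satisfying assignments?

2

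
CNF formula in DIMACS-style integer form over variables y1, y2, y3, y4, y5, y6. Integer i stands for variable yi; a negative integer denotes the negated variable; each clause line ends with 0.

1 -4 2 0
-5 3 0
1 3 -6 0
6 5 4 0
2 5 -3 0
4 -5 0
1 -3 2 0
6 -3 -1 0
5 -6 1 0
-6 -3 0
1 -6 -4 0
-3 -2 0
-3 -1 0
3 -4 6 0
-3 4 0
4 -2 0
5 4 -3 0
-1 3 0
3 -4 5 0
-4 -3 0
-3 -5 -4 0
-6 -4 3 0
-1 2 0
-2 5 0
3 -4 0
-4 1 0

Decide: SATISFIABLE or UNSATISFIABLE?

y3 = True:
  propagation gives y6=False, y1=False, y2=True; an empty clause results — contradiction.
y3 = False:
  propagation gives y5=False, y1=False, y6=False, y4=True; an empty clause results — contradiction.
Every branch closes, so no satisfying assignment exists.

UNSATISFIABLE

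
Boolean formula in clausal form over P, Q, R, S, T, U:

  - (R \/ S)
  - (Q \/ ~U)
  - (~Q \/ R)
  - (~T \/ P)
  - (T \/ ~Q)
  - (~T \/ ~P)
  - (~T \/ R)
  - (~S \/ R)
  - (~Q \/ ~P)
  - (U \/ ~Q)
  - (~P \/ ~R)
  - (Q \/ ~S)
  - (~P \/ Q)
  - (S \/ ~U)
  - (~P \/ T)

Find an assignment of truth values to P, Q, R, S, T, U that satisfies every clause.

Branch on P: take P = False.
  then T is forced to False.
  then Q is forced to False.
  then U is forced to False.
  then S is forced to False.
  then R is forced to True.

P=False, Q=False, R=True, S=False, T=False, U=False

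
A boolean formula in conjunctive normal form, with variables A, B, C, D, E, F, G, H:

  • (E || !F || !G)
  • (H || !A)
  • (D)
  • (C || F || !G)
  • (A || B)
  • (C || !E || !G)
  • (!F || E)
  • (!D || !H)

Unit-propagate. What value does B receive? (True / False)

Unit clause (D) sets D = True.
(!H || !D): since D = True, the clause reduces to (!H). H = False.
In (H || !A), H is now false; !A must hold, so A = False.
From (B || A) and A = False: B = True.

True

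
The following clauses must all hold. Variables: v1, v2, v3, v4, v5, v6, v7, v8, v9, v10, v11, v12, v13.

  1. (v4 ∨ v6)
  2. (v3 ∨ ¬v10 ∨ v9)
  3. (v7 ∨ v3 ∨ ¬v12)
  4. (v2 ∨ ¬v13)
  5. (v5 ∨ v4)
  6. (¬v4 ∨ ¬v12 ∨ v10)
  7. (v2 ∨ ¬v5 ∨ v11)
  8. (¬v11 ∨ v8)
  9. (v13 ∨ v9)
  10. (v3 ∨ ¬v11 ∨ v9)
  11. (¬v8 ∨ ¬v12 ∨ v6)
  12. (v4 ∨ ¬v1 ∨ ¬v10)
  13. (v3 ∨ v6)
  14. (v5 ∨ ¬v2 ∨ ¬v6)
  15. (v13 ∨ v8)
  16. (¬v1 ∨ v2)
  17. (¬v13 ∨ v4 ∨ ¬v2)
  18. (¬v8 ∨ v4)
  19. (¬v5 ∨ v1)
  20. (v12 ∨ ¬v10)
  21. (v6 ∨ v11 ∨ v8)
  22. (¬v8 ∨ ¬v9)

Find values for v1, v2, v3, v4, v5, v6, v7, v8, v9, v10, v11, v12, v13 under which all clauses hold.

v1 = False, v2 = True, v3 = True, v4 = True, v5 = False, v6 = False, v7 = True, v8 = True, v9 = False, v10 = False, v11 = False, v12 = False, v13 = True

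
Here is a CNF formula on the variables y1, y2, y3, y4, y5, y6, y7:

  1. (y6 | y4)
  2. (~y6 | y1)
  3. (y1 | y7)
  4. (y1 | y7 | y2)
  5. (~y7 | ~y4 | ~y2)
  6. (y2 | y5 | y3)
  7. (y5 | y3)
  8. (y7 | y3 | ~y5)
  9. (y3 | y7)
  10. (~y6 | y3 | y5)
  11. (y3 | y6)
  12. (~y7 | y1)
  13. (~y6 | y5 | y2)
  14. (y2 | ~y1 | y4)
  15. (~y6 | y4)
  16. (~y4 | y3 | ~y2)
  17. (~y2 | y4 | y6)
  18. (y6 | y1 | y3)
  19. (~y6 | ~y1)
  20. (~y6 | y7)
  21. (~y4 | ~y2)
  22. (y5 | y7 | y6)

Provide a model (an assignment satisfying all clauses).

y3 occurs only positively in the remaining clauses — set y3 = True.
Set y1 = True and propagate.
  then y6 is forced to False.
  then y4 is forced to True.
  then y2 is forced to False.
Set y5 = True and propagate.
y7 is now unconstrained; take y7 = True.
Every clause has at least one true literal under this assignment.

y1=True  y2=False  y3=True  y4=True  y5=True  y6=False  y7=True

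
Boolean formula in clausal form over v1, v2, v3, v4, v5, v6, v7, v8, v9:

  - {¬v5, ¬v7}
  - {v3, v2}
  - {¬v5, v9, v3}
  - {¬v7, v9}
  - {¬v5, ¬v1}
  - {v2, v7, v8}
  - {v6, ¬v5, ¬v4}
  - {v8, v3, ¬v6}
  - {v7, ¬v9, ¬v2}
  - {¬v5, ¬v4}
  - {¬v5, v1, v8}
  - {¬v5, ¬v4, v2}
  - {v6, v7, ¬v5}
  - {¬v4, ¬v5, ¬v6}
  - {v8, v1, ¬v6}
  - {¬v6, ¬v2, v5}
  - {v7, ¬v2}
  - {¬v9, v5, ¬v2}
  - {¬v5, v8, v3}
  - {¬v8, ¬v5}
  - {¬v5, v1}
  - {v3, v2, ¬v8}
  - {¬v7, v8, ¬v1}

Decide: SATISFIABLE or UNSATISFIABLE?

SATISFIABLE

v3 occurs only positively in the remaining clauses — set v3 = True.
Try v1 = True.
  then v5 is forced to False.
The remaining clauses are satisfied by v2 = False, v4 = True, v6 = False, v7 = False, v8 = True, v9 = False.
Every clause has at least one true literal under this assignment.
So v1=T, v2=F, v3=T, v4=T, v5=F, v6=F, v7=F, v8=T, v9=F is a satisfying assignment.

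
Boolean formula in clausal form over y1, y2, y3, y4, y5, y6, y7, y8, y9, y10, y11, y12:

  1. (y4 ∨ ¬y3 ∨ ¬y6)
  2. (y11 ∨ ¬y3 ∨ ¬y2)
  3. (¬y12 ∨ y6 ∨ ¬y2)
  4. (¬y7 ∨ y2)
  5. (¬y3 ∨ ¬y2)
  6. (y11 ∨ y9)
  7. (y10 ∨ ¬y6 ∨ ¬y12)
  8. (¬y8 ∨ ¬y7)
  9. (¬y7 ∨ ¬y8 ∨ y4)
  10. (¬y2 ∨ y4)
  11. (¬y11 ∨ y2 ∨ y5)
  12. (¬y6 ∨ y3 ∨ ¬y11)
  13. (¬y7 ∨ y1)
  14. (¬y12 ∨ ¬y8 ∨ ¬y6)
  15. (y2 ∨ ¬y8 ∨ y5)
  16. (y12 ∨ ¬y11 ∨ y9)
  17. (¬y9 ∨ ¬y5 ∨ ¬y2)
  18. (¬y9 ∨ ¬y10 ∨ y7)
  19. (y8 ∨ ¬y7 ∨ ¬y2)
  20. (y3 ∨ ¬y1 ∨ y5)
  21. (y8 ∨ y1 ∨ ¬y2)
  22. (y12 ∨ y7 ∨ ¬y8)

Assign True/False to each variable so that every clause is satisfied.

y1 = F, y2 = F, y3 = T, y4 = T, y5 = T, y6 = F, y7 = F, y8 = T, y9 = T, y10 = F, y11 = T, y12 = T

Check each clause:
  1. (y4 ∨ ¬y3 ∨ ¬y6) — ¬y6 is true.
  2. (y11 ∨ ¬y2 ∨ ¬y3) — y11 is true.
  3. (¬y2 ∨ ¬y12 ∨ y6) — ¬y2 is true.
  4. (y2 ∨ ¬y7) — ¬y7 is true.
  5. (¬y2 ∨ ¬y3) — ¬y2 is true.
  6. (y9 ∨ y11) — y9 is true.
  7. (y10 ∨ ¬y6 ∨ ¬y12) — ¬y6 is true.
  8. (¬y7 ∨ ¬y8) — ¬y7 is true.
  9. (¬y8 ∨ ¬y7 ∨ y4) — ¬y7 is true.
  10. (y4 ∨ ¬y2) — y4 is true.
  11. (y5 ∨ y2 ∨ ¬y11) — y5 is true.
  12. (¬y6 ∨ y3 ∨ ¬y11) — ¬y6 is true.
  13. (¬y7 ∨ y1) — ¬y7 is true.
  14. (¬y12 ∨ ¬y6 ∨ ¬y8) — ¬y6 is true.
  15. (¬y8 ∨ y2 ∨ y5) — y5 is true.
  16. (¬y11 ∨ y12 ∨ y9) — y9 is true.
  17. (¬y5 ∨ ¬y9 ∨ ¬y2) — ¬y2 is true.
  18. (y7 ∨ ¬y9 ∨ ¬y10) — ¬y10 is true.
  19. (¬y7 ∨ ¬y2 ∨ y8) — y8 is true.
  20. (y3 ∨ ¬y1 ∨ y5) — y3 is true.
  21. (¬y2 ∨ y8 ∨ y1) — y8 is true.
  22. (y7 ∨ y12 ∨ ¬y8) — y12 is true.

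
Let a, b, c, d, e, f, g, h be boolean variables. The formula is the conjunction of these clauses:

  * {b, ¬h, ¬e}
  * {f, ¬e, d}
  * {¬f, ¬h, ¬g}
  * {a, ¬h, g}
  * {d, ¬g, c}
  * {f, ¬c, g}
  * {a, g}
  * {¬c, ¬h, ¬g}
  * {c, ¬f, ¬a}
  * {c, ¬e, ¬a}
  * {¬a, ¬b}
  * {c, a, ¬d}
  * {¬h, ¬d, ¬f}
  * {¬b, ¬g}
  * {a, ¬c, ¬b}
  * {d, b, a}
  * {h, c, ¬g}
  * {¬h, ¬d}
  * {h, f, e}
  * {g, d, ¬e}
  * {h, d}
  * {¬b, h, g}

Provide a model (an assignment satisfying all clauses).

a=1, b=0, c=1, d=1, e=1, f=1, g=1, h=0

Check each clause:
  1. {b, ¬e, ¬h} — ¬h is true.
  2. {f, ¬e, d} — d is true.
  3. {¬f, ¬h, ¬g} — ¬h is true.
  4. {a, g, ¬h} — ¬h is true.
  5. {d, c, ¬g} — c is true.
  6. {¬c, g, f} — f is true.
  7. {g, a} — a is true.
  8. {¬c, ¬h, ¬g} — ¬h is true.
  9. {¬a, ¬f, c} — c is true.
  10. {c, ¬a, ¬e} — c is true.
  11. {¬b, ¬a} — ¬b is true.
  12. {a, ¬d, c} — a is true.
  13. {¬h, ¬f, ¬d} — ¬h is true.
  14. {¬g, ¬b} — ¬b is true.
  15. {a, ¬c, ¬b} — a is true.
  16. {d, a, b} — a is true.
  17. {¬g, c, h} — c is true.
  18. {¬h, ¬d} — ¬h is true.
  19. {h, e, f} — e is true.
  20. {¬e, d, g} — d is true.
  21. {h, d} — d is true.
  22. {¬b, g, h} — ¬b is true.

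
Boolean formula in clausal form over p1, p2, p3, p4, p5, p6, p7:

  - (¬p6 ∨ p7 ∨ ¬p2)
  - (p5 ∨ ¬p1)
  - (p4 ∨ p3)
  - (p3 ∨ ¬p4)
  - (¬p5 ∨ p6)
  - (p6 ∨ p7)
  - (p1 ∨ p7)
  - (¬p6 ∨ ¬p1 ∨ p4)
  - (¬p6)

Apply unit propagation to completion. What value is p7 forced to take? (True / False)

True

(¬p6) is a unit clause: p6 = False.
In (¬p5 ∨ p6), p6 is now false; ¬p5 must hold, so p5 = False.
From (p5 ∨ ¬p1) and p5 = False: p1 = False.
From (p7 ∨ p6) and p6 = False: p7 = True.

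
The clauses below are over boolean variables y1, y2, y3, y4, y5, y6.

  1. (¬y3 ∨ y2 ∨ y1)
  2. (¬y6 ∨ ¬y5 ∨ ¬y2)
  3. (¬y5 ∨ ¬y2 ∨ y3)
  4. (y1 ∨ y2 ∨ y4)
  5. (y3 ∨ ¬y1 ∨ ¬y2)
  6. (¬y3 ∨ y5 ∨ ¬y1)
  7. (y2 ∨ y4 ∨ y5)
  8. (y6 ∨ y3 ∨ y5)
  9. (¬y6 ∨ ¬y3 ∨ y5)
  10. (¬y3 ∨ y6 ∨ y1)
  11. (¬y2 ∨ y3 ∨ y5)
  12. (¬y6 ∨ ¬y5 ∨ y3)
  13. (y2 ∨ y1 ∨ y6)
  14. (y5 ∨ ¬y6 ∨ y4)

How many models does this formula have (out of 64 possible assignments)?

10

Split on y3, then y5.
  y3=1, y5=1: y4 free; 3 ways for (y1,y2,y6) × 2^1 = 6.
  y3=1, y5=0: a clause becomes empty — 0.
  y3=0, y5=1: remaining (y1,y2,y4,y6) ∈ {(1,0,0,0); (1,0,1,0)} — 2.
  y3=0, y5=0: remaining (y1,y2,y4,y6) ∈ {(0,0,1,1); (1,0,1,1)} — 2.
Total: 6 + 0 + 2 + 2 = 10.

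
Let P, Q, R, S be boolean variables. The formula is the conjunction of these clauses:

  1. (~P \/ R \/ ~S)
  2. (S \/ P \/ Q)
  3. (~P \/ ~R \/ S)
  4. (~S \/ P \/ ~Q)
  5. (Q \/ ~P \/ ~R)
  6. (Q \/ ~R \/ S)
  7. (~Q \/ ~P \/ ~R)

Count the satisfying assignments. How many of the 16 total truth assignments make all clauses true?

6

The models are:
  P=F Q=F R=F S=T
  P=F Q=F R=T S=T
  P=F Q=T R=F S=F
  P=F Q=T R=T S=F
  P=T Q=F R=F S=F
  P=T Q=T R=F S=F
Count: 6.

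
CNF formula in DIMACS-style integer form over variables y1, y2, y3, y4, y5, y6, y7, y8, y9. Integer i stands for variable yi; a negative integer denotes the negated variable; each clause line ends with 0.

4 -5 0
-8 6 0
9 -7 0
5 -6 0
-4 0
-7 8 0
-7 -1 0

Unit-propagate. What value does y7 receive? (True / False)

(NOT y4) is a unit clause: y4 = False.
In (NOT y5 OR y4), y4 is now false; NOT y5 must hold, so y5 = False.
(y5 OR NOT y6) with y5 = False leaves only NOT y6, so y6 = False.
From (y6 OR NOT y8) and y6 = False: y8 = False.
(NOT y7 OR y8) with y8 = False leaves only NOT y7, so y7 = False.

False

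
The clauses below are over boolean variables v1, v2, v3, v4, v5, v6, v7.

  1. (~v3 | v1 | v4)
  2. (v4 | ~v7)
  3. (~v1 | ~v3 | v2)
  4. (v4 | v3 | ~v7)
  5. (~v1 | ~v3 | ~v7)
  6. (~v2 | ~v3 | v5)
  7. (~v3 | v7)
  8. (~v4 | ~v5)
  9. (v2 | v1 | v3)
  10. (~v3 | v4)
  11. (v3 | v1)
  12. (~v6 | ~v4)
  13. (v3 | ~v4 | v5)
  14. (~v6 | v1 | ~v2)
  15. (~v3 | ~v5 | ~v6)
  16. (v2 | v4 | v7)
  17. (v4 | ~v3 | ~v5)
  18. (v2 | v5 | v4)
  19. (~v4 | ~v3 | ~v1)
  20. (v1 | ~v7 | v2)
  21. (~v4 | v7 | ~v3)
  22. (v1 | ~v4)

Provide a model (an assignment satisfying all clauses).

v1=True, v2=True, v3=False, v4=False, v5=True, v6=True, v7=False

Set v1 = True and propagate.
The remaining clauses are satisfied by v2 = True, v3 = False, v4 = False, v5 = True, v6 = True, v7 = False.
Every clause has at least one true literal under this assignment.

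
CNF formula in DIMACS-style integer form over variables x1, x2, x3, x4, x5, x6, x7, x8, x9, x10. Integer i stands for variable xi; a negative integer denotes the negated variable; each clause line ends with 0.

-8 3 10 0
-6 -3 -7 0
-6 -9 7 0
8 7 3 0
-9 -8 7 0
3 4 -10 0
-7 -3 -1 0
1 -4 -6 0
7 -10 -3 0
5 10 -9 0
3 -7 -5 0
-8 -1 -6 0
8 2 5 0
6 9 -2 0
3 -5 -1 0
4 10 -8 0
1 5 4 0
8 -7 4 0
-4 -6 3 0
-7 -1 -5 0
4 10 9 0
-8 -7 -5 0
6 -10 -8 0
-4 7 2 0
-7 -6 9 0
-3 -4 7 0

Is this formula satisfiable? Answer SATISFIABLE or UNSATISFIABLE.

SATISFIABLE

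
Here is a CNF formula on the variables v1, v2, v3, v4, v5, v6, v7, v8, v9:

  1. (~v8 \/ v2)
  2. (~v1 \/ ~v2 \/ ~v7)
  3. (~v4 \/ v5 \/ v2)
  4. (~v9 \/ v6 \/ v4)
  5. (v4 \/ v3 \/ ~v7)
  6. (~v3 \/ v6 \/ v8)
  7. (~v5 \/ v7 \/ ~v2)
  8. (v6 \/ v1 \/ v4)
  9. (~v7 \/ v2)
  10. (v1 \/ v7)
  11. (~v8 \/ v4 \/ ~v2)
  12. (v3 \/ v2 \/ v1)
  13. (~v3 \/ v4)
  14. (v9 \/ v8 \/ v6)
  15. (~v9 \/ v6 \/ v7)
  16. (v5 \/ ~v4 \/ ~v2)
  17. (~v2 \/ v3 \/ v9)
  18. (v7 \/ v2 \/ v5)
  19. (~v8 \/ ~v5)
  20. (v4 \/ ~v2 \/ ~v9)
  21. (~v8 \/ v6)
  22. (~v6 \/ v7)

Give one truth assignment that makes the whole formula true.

Set v1 = False and propagate.
  then v7 is forced to True.
  then v2 is forced to True.
For the remaining variables, v3 = False, v4 = True, v5 = True, v6 = True, v8 = False, v9 = True works.

v1=F, v2=T, v3=F, v4=T, v5=T, v6=T, v7=T, v8=F, v9=T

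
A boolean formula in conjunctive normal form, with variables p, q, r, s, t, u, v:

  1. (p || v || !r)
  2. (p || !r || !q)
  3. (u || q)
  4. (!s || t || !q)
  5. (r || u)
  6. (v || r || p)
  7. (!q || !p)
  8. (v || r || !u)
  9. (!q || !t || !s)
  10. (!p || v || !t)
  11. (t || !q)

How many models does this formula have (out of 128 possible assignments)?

19

Split on q, then p.
  q=T, p=T: a clause becomes empty — 0.
  q=T, p=F: remaining (r,s,t,u,v) ∈ {(F,F,T,T,T)} — 1.
  q=F, p=T: s free; 5 ways for (r,t,u,v) × 2^1 = 10.
  q=F, p=F: forces u=T; v=T; r, s, t free → 2^3 = 8.
Total: 0 + 1 + 10 + 8 = 19.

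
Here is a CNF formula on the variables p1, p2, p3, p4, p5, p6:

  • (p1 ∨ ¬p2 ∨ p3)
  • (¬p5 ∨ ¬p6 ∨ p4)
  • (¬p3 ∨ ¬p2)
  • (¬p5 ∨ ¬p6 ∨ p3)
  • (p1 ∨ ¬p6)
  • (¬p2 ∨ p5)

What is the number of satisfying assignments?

23

Case analysis on p2 and p3:
  p2=1, p3=1: a clause becomes empty — 0.
  p2=1, p3=0: remaining (p1,p4,p5,p6) ∈ {(1,0,1,0); (1,1,1,0)} — 2.
  p2=0, p3=1: 11 of the 16 assignments to (p1,p4,p5,p6) work.
  p2=0, p3=0: p4 free; 5 ways for (p1,p5,p6) × 2^1 = 10.
Total: 0 + 2 + 11 + 10 = 23.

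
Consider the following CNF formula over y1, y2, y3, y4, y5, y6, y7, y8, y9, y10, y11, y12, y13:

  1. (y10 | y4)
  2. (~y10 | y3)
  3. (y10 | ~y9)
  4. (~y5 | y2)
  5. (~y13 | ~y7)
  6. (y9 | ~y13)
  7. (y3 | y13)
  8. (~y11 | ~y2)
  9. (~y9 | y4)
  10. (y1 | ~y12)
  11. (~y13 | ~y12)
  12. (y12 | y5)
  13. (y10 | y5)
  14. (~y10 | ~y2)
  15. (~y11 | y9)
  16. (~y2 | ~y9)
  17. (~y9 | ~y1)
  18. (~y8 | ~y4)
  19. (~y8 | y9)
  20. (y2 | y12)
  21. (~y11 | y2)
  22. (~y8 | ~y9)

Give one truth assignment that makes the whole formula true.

y1=T  y2=F  y3=T  y4=F  y5=F  y6=T  y7=T  y8=F  y9=F  y10=T  y11=F  y12=T  y13=F

Pure literal: y3 appears only positively; assign y3 = True.
Pure literal: y8 appears only negated; assign y8 = False.
Try y1 = True.
  then y9 is forced to False.
  then y13 is forced to False.
  then y11 is forced to False.
Try y2 = False.
  then y5 is forced to False.
  then y12 is forced to True.
  then y10 is forced to True.
y4, y6, y7 are now unconstrained; take y4 = False, y6 = True, y7 = True.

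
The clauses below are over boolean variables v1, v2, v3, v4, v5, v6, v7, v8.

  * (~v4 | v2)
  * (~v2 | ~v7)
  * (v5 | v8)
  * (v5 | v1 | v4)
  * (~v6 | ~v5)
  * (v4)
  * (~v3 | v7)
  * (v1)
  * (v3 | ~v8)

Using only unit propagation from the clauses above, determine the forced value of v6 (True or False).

(v4) is a unit clause: v4 = True.
(~v4 | v2) with v4 = True leaves only v2, so v2 = True.
From (~v2 | ~v7) and v2 = True: v7 = False.
From (~v3 | v7) and v7 = False: v3 = False.
Unit clause (v1) sets v1 = True.
(v3 | ~v8) with v3 = False leaves only ~v8, so v8 = False.
(v8 | v5): since v8 = False, the clause reduces to (v5). v5 = True.
(~v5 | ~v6) with v5 = True leaves only ~v6, so v6 = False.

False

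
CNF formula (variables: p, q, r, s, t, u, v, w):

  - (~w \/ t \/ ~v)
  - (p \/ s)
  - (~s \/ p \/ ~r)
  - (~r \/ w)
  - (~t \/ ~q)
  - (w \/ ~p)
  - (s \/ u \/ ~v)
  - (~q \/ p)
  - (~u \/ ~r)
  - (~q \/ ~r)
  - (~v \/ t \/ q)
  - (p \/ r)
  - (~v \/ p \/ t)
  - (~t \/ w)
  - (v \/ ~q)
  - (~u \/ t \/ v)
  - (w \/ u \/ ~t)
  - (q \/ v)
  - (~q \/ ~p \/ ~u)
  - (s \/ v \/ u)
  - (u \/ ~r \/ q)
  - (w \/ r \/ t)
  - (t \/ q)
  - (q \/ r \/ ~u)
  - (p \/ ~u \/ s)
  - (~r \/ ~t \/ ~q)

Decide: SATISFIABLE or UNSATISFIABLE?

Set p = True and propagate.
  then w is forced to True.
The remaining clauses are satisfied by q = False, r = False, s = True, t = True, u = False, v = True.
Every clause has at least one true literal under this assignment.
So p = True, q = False, r = False, s = True, t = True, u = False, v = True, w = True is a satisfying assignment.

SATISFIABLE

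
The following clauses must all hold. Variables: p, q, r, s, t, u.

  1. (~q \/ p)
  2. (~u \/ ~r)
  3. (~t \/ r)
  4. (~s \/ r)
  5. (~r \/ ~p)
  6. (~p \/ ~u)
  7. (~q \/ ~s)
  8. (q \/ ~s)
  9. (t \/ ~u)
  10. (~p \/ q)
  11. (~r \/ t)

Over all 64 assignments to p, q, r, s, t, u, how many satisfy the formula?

3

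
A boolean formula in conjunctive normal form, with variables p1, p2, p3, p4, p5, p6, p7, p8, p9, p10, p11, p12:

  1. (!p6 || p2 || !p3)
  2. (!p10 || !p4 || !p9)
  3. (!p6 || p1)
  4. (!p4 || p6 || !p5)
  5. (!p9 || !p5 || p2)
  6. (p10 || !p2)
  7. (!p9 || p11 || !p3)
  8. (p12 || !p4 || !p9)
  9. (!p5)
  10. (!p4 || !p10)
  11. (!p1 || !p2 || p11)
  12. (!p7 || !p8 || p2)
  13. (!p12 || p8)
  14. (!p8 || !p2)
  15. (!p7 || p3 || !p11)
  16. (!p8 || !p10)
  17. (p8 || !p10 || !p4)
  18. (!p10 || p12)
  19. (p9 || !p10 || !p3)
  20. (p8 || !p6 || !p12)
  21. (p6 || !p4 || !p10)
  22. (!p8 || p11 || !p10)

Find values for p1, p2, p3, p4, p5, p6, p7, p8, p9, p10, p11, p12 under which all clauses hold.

p1=T, p2=F, p3=F, p4=F, p5=F, p6=T, p7=F, p8=T, p9=T, p10=F, p11=T, p12=T

Check each clause:
  1. (p2 || !p3 || !p6) — !p3 is true.
  2. (!p4 || !p10 || !p9) — !p4 is true.
  3. (!p6 || p1) — p1 is true.
  4. (!p4 || p6 || !p5) — !p5 is true.
  5. (!p5 || !p9 || p2) — !p5 is true.
  6. (!p2 || p10) — !p2 is true.
  7. (!p9 || p11 || !p3) — p11 is true.
  8. (!p9 || !p4 || p12) — p12 is true.
  9. (!p5) — !p5 is true.
  10. (!p10 || !p4) — !p4 is true.
  11. (p11 || !p2 || !p1) — p11 is true.
  12. (!p7 || !p8 || p2) — !p7 is true.
  13. (!p12 || p8) — p8 is true.
  14. (!p2 || !p8) — !p2 is true.
  15. (!p11 || !p7 || p3) — !p7 is true.
  16. (!p8 || !p10) — !p10 is true.
  17. (!p4 || p8 || !p10) — p8 is true.
  18. (p12 || !p10) — p12 is true.
  19. (!p3 || !p10 || p9) — p9 is true.
  20. (!p6 || !p12 || p8) — p8 is true.
  21. (!p10 || p6 || !p4) — !p4 is true.
  22. (p11 || !p8 || !p10) — p11 is true.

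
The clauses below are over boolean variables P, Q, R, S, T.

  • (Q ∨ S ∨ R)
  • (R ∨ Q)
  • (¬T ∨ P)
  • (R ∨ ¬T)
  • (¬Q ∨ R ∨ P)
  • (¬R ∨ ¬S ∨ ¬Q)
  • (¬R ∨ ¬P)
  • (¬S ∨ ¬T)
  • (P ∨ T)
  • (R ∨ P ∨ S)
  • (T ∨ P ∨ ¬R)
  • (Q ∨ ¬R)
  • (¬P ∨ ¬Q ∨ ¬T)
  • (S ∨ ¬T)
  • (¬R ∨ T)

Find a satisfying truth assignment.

P=T, Q=T, R=F, S=T, T=F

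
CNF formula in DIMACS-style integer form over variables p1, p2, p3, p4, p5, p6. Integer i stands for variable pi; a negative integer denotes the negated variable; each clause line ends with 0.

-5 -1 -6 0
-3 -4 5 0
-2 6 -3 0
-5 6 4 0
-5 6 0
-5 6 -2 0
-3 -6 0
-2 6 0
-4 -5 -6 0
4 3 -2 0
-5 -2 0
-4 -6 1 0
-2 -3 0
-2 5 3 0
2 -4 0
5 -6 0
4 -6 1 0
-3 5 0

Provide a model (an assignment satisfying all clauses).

Try p1 = False.
Set p2 = False and propagate.
  then p4 is forced to False.
  then p6 is forced to False.
  then p5 is forced to False.
  then p3 is forced to False.

p1 = False, p2 = False, p3 = False, p4 = False, p5 = False, p6 = False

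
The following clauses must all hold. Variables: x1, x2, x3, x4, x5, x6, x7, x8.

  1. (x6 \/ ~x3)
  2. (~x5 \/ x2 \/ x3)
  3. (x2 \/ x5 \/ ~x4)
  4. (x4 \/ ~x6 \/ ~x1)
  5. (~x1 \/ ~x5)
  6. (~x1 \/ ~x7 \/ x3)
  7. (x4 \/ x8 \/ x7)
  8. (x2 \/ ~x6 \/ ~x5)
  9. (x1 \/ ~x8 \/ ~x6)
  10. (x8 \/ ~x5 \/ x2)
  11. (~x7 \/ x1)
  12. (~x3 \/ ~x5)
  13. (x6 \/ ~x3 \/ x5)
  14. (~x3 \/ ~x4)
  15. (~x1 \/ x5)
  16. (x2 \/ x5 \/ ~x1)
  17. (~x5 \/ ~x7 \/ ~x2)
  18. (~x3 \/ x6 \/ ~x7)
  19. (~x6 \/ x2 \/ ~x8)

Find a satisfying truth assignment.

x1=False, x2=True, x3=False, x4=True, x5=True, x6=False, x7=False, x8=True

Check each clause:
  1. (x6 \/ ~x3) — ~x3 is true.
  2. (x3 \/ x2 \/ ~x5) — x2 is true.
  3. (x5 \/ x2 \/ ~x4) — x2 is true.
  4. (x4 \/ ~x6 \/ ~x1) — ~x6 is true.
  5. (~x1 \/ ~x5) — ~x1 is true.
  6. (~x1 \/ x3 \/ ~x7) — ~x7 is true.
  7. (x4 \/ x7 \/ x8) — x8 is true.
  8. (x2 \/ ~x6 \/ ~x5) — ~x6 is true.
  9. (~x6 \/ x1 \/ ~x8) — ~x6 is true.
  10. (x2 \/ x8 \/ ~x5) — x8 is true.
  11. (~x7 \/ x1) — ~x7 is true.
  12. (~x3 \/ ~x5) — ~x3 is true.
  13. (x5 \/ x6 \/ ~x3) — x5 is true.
  14. (~x3 \/ ~x4) — ~x3 is true.
  15. (~x1 \/ x5) — x5 is true.
  16. (~x1 \/ x5 \/ x2) — x2 is true.
  17. (~x7 \/ ~x5 \/ ~x2) — ~x7 is true.
  18. (~x3 \/ ~x7 \/ x6) — ~x7 is true.
  19. (~x8 \/ x2 \/ ~x6) — x2 is true.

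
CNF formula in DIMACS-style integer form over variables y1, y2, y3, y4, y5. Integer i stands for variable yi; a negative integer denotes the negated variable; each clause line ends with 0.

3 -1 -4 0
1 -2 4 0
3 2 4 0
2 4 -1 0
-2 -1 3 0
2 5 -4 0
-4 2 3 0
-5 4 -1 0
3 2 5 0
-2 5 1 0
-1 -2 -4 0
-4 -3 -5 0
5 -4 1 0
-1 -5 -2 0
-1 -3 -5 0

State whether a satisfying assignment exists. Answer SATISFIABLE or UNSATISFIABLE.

Set y1 = False and propagate.
For the remaining variables, y2 = True, y3 = False, y4 = True, y5 = True works.
So y1 = False, y2 = True, y3 = False, y4 = True, y5 = True is a satisfying assignment.

SATISFIABLE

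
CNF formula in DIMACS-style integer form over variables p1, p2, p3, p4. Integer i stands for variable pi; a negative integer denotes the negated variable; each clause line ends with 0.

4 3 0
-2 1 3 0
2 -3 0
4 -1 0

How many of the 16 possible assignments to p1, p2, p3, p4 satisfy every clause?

6

The models are:
  p1=F p2=F p3=F p4=T
  p1=F p2=T p3=T p4=F
  p1=F p2=T p3=T p4=T
  p1=T p2=F p3=F p4=T
  p1=T p2=T p3=F p4=T
  p1=T p2=T p3=T p4=T
That's 6 in total.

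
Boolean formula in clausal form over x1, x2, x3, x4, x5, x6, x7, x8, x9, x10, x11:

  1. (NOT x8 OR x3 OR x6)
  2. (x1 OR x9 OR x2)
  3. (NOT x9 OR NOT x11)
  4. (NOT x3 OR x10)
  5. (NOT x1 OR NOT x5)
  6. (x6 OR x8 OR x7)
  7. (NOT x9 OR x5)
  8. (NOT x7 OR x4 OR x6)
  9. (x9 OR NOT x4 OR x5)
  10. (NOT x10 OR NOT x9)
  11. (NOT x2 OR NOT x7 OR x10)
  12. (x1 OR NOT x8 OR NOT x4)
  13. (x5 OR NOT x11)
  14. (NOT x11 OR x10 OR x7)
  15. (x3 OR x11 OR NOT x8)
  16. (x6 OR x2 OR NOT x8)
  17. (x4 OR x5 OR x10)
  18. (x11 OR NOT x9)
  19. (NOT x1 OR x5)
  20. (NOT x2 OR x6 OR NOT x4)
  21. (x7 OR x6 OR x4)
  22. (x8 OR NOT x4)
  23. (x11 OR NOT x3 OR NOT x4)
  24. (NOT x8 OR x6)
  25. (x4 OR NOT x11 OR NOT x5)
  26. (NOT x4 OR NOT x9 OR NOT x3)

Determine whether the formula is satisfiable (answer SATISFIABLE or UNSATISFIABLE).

SATISFIABLE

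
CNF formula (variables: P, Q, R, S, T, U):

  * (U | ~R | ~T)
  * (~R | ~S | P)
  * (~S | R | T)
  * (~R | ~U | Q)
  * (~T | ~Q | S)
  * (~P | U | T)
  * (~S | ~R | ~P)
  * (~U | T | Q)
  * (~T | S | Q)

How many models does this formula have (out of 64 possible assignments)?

16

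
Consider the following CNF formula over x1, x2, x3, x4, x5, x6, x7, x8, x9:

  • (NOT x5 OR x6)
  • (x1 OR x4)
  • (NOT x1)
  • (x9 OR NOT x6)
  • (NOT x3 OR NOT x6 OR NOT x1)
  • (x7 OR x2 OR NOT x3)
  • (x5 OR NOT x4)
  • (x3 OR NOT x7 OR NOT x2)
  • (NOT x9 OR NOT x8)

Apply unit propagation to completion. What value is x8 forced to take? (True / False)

Unit clause (NOT x1) sets x1 = False.
(x4 OR x1): since x1 = False, the clause reduces to (x4). x4 = True.
(x5 OR NOT x4) with x4 = True leaves only x5, so x5 = True.
From (x6 OR NOT x5) and x5 = True: x6 = True.
(NOT x6 OR x9): since x6 = True, the clause reduces to (x9). x9 = True.
(NOT x8 OR NOT x9) with x9 = True leaves only NOT x8, so x8 = False.

False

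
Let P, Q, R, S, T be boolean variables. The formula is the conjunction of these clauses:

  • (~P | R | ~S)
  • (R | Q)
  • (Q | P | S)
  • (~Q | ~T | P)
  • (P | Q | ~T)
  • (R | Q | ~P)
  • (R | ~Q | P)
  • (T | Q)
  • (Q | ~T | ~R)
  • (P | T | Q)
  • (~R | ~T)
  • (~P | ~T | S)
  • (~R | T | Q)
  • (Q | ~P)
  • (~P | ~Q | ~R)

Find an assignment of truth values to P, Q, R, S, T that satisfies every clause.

P = False  Q = True  R = True  S = True  T = False

Check each clause:
  1. (~P | ~S | R) — R is true.
  2. (R | Q) — Q is true.
  3. (P | S | Q) — Q is true.
  4. (~T | ~Q | P) — ~T is true.
  5. (P | ~T | Q) — Q is true.
  6. (~P | Q | R) — Q is true.
  7. (P | R | ~Q) — R is true.
  8. (T | Q) — Q is true.
  9. (~R | Q | ~T) — Q is true.
  10. (T | Q | P) — Q is true.
  11. (~T | ~R) — ~T is true.
  12. (S | ~T | ~P) — ~T is true.
  13. (~R | T | Q) — Q is true.
  14. (~P | Q) — Q is true.
  15. (~R | ~P | ~Q) — ~P is true.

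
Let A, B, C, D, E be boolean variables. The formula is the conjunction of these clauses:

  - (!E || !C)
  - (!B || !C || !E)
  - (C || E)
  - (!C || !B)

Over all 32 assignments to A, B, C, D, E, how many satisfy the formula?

12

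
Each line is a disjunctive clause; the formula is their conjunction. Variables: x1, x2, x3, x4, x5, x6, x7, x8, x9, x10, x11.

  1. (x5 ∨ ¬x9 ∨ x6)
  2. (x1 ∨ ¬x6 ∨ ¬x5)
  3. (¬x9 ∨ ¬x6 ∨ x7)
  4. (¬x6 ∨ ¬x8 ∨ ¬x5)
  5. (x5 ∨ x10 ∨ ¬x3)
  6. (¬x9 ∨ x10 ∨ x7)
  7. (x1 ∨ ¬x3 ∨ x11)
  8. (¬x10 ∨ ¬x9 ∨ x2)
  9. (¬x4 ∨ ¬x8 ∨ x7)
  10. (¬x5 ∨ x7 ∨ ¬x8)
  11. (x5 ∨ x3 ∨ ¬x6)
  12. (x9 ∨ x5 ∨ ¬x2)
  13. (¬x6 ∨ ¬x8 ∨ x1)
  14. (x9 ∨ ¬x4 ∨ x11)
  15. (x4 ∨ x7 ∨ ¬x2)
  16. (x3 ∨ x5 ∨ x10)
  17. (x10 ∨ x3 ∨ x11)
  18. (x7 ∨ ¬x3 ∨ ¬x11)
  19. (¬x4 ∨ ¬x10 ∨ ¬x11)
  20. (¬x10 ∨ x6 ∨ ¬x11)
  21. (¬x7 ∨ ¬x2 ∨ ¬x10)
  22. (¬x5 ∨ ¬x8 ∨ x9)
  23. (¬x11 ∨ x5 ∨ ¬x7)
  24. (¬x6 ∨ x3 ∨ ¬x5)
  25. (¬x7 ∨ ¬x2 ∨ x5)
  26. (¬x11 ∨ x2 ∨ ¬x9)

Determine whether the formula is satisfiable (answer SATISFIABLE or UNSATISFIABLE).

SATISFIABLE

Pure literal: x1 appears only positively; assign x1 = True.
x8 occurs only negated in the remaining clauses — set x8 = False.
Branch on x2: take x2 = False.
Branch on x3: take x3 = True.
Branch on x4: take x4 = False.
The remaining clauses are satisfied by x5 = False, x6 = True, x7 = True, x9 = False, x10 = True, x11 = False.
So x1=T, x2=F, x3=T, x4=F, x5=F, x6=T, x7=T, x8=F, x9=F, x10=T, x11=F is a satisfying assignment.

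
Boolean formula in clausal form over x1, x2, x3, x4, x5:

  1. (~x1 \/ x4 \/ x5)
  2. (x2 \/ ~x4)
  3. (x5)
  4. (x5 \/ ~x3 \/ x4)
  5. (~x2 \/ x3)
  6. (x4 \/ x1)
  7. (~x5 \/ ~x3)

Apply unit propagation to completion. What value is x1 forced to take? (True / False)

(x5) stands alone — x5 = True.
(~x5 \/ ~x3): since x5 = True, the clause reduces to (~x3). x3 = False.
(x3 \/ ~x2) with x3 = False leaves only ~x2, so x2 = False.
In (x2 \/ ~x4), x2 is now false; ~x4 must hold, so x4 = False.
From (x4 \/ x1) and x4 = False: x1 = True.

True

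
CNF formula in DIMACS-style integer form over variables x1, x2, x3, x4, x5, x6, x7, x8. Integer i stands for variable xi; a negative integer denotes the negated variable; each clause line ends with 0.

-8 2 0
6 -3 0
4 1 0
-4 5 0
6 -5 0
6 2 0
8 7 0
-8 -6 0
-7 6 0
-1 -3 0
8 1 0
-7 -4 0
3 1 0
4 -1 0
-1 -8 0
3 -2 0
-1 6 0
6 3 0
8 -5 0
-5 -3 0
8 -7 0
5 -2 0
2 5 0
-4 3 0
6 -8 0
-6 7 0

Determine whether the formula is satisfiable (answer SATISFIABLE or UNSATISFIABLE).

UNSATISFIABLE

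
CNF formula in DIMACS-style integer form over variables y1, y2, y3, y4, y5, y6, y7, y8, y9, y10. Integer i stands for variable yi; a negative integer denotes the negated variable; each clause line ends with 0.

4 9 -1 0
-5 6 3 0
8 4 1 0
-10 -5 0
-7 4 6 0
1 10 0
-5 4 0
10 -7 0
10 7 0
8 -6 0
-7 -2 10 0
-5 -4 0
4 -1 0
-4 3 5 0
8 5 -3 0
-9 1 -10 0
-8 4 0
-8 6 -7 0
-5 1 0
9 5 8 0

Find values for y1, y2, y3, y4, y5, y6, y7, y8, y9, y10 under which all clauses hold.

y1 = True  y2 = False  y3 = True  y4 = True  y5 = False  y6 = False  y7 = False  y8 = True  y9 = False  y10 = True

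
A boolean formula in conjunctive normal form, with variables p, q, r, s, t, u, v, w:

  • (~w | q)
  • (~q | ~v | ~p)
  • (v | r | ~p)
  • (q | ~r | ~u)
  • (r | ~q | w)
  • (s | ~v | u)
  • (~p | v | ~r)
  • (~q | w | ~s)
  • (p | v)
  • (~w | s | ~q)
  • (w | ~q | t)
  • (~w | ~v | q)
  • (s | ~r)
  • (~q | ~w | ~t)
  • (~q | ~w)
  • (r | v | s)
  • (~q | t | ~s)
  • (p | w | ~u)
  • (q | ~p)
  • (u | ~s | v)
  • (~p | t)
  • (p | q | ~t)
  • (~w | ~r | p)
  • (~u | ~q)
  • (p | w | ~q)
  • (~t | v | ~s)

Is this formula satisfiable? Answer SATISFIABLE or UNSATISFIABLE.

Branch on p: take p = False.
  then v is forced to True.
Branch on q: take q = False.
  then w is forced to False.
  then u is forced to False.
  then s is forced to True.
  then t is forced to False.
r is now unconstrained; take r = True.
So p=F  q=F  r=T  s=T  t=F  u=F  v=T  w=F is a satisfying assignment.

SATISFIABLE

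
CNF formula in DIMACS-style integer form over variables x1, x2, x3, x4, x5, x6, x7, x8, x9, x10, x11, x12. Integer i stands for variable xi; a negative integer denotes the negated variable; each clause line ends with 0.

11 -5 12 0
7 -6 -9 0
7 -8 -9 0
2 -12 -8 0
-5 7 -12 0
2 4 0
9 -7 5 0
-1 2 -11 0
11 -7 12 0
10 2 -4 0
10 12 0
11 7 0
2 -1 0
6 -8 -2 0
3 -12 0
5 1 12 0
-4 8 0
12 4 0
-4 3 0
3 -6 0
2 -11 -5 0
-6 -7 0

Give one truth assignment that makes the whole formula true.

x1 = True, x2 = True, x3 = True, x4 = False, x5 = True, x6 = False, x7 = True, x8 = False, x9 = False, x10 = False, x11 = False, x12 = True

x3 occurs only positively in the remaining clauses — set x3 = True.
Try x1 = True.
  then x2 is forced to True.
Set x4 = False and propagate.
  then x12 is forced to True.
The remaining clauses are satisfied by x5 = True, x6 = False, x7 = True, x8 = False, x9 = False, x10 = False, x11 = False.
Every clause has at least one true literal under this assignment.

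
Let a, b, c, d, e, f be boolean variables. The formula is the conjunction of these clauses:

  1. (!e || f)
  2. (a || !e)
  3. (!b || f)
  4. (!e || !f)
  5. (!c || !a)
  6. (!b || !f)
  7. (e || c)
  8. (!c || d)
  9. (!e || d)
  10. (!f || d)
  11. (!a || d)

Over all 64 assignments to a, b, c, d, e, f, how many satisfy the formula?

2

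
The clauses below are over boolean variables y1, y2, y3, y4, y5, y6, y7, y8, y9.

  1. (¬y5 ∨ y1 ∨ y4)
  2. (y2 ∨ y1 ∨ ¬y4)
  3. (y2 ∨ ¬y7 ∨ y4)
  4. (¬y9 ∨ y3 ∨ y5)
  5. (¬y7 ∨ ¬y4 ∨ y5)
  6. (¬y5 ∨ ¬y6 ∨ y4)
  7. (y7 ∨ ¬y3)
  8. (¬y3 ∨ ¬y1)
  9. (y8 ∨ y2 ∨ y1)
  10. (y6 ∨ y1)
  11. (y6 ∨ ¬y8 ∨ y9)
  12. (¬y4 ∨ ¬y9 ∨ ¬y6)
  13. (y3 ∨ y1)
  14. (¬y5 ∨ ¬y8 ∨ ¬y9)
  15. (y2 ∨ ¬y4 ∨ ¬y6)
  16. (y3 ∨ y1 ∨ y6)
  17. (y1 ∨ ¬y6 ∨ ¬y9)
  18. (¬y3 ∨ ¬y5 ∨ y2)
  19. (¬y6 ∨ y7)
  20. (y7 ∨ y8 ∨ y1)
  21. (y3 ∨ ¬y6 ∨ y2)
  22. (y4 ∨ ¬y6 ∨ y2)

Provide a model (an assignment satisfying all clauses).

Pure literal: y2 appears only positively; assign y2 = True.
Set y1 = True and propagate.
  then y3 is forced to False.
Set y4 = False and propagate.
Branch on y5: take y5 = False.
  then y9 is forced to False.
The remaining clauses are satisfied by y6 = False, y7 = False, y8 = False.
Every clause has at least one true literal under this assignment.
Check each clause:
  1. (y1 ∨ ¬y5 ∨ y4) — y1 is true.
  2. (y1 ∨ ¬y4 ∨ y2) — y1 is true.
  3. (¬y7 ∨ y4 ∨ y2) — ¬y7 is true.
  4. (¬y9 ∨ y3 ∨ y5) — ¬y9 is true.
  5. (y5 ∨ ¬y4 ∨ ¬y7) — ¬y7 is true.
  6. (¬y6 ∨ ¬y5 ∨ y4) — ¬y6 is true.
  7. (¬y3 ∨ y7) — ¬y3 is true.
  8. (¬y3 ∨ ¬y1) — ¬y3 is true.
  9. (y1 ∨ y8 ∨ y2) — y1 is true.
  10. (y1 ∨ y6) — y1 is true.
  11. (y6 ∨ ¬y8 ∨ y9) — ¬y8 is true.
  12. (¬y9 ∨ ¬y6 ∨ ¬y4) — ¬y6 is true.
  13. (y1 ∨ y3) — y1 is true.
  14. (¬y8 ∨ ¬y5 ∨ ¬y9) — ¬y8 is true.
  15. (¬y6 ∨ ¬y4 ∨ y2) — ¬y6 is true.
  16. (y6 ∨ y3 ∨ y1) — y1 is true.
  17. (¬y9 ∨ y1 ∨ ¬y6) — y1 is true.
  18. (¬y5 ∨ ¬y3 ∨ y2) — y2 is true.
  19. (¬y6 ∨ y7) — ¬y6 is true.
  20. (y7 ∨ y8 ∨ y1) — y1 is true.
  21. (¬y6 ∨ y2 ∨ y3) — y2 is true.
  22. (y4 ∨ ¬y6 ∨ y2) — y2 is true.

y1 = 1, y2 = 1, y3 = 0, y4 = 0, y5 = 0, y6 = 0, y7 = 0, y8 = 0, y9 = 0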